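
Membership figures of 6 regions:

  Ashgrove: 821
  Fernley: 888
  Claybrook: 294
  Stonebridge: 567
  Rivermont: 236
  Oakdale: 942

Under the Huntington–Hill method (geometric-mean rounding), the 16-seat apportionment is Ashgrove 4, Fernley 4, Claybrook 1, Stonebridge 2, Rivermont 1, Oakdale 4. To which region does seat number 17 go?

Priority for the next seat is population ÷ (√(s·(s+1))).
Priorities: Ashgrove 183.581, Fernley 198.563, Claybrook 207.889, Stonebridge 231.477, Rivermont 166.877, Oakdale 210.638.
Highest priority: Stonebridge.

Stonebridge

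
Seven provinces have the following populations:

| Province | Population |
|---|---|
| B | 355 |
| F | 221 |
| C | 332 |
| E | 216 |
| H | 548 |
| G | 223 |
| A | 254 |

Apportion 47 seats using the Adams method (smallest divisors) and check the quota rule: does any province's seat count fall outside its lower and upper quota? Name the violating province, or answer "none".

Standard quotas: B 7.764, F 4.833, C 7.261, E 4.724, H 11.985, G 4.877, A 5.555.
Adams allocation: B 8, F 5, C 7, E 5, H 11, G 5, A 6.
Every allocation lies between the lower and upper quota.

none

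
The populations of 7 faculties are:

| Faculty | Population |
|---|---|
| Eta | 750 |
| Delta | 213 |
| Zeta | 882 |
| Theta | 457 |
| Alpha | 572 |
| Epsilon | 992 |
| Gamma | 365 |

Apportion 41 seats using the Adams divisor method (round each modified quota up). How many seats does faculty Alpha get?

Standard divisor 4231/41 ≈ 103.195; standard quotas: Eta 7.268, Delta 2.064, Zeta 8.547, Theta 4.429, Alpha 5.543, Epsilon 9.613, Gamma 3.537.
Rounding up gives 8, 3, 9, 5, 6, 10, 4 = 45 seats, so the divisor must be adjusted.
With modified divisor 112: modified quotas Eta 6.696, Delta 1.902, Zeta 7.875, Theta 4.080, Alpha 5.107, Epsilon 8.857, Gamma 3.259.
Rounding up: Eta 7, Delta 2, Zeta 8, Theta 5, Alpha 6, Epsilon 9, Gamma 4 (total 41).
Alpha receives 6.

6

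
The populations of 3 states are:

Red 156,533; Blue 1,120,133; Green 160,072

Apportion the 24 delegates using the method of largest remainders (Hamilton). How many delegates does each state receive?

Standard divisor: 1436738 ÷ 24 ≈ 59864.083.
Standard quotas: Red 2.6148, Blue 18.7113, Green 2.6739.
Lower quotas: Red 2, Blue 18, Green 2 (sum 22, leaving 2 seats).
Remainders in descending order: Blue 0.7113, Green 0.6739, Red 0.6148.
The surplus seats go to Blue, Green.

Red=2; Blue=19; Green=3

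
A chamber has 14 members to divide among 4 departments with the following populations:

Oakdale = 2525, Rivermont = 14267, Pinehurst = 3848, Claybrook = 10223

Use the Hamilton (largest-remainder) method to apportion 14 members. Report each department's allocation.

Oakdale: 1, Rivermont: 6, Pinehurst: 2, Claybrook: 5

The standard divisor is 30863/14 ≈ 2204.5.
Standard quotas: Oakdale 1.1454, Rivermont 6.4718, Pinehurst 1.7455, Claybrook 4.6373.
Lower quotas: Oakdale 1, Rivermont 6, Pinehurst 1, Claybrook 4 (sum 12, leaving 2 seats).
Remainders in descending order: Pinehurst 0.7455, Claybrook 0.6373, Rivermont 0.4718, Oakdale 0.1454.
The surplus seats go to Pinehurst, Claybrook.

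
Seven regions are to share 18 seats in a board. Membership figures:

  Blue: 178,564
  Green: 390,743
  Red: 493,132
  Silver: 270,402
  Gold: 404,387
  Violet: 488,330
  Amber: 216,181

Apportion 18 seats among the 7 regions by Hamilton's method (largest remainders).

Blue: 1, Green: 3, Red: 4, Silver: 2, Gold: 3, Violet: 4, Amber: 1

Standard divisor: 2441739 ÷ 18 ≈ 135652.167.
Standard quotas: Blue 1.3163, Green 2.8805, Red 3.6353, Silver 1.9933, Gold 2.9811, Violet 3.5999, Amber 1.5936.
Lower quotas: Blue 1, Green 2, Red 3, Silver 1, Gold 2, Violet 3, Amber 1 (sum 13, leaving 5 seats).
Remainders in descending order: Silver 0.9933, Gold 0.9811, Green 0.8805, Red 0.6353, Violet 0.5999, Amber 0.5936, Blue 0.3163.
The surplus seats go to Silver, Gold, Green, Red, Violet.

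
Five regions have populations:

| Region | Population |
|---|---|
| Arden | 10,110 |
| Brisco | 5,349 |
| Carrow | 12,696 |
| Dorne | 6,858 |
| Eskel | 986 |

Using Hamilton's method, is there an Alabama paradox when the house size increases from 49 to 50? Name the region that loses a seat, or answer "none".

At 49 seats: Arden 14, Brisco 7, Carrow 17, Dorne 9, Eskel 2.
At 50 seats: Arden 14, Brisco 7, Carrow 18, Dorne 10, Eskel 1.
Eskel drops from 2 to 1.

Eskel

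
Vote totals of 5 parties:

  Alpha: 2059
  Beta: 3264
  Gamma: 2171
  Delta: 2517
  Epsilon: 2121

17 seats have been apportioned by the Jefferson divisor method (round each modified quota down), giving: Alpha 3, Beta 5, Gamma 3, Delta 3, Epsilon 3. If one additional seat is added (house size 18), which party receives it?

Delta

Priority for the next seat is population ÷ (current seats + 1).
Priorities: Alpha 514.750, Beta 544.000, Gamma 542.750, Delta 629.250, Epsilon 530.250.
Highest priority: Delta.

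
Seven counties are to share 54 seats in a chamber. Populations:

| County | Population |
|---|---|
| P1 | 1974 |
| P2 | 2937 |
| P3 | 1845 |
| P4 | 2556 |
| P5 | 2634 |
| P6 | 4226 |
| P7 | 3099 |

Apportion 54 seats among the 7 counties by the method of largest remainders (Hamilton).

The standard divisor is 19271/54 ≈ 356.87.
Standard quotas: P1 5.531, P2 8.230, P3 5.170, P4 7.162, P5 7.381, P6 11.842, P7 8.684.
Lower quotas: P1 5, P2 8, P3 5, P4 7, P5 7, P6 11, P7 8 (sum 51, leaving 3 seats).
Remainders in descending order: P6 0.842, P7 0.684, P1 0.531, P5 0.381, P2 0.230, P3 0.170, P4 0.162.
The surplus seats go to P6, P7, P1.

P1=6, P2=8, P3=5, P4=7, P5=7, P6=12, P7=9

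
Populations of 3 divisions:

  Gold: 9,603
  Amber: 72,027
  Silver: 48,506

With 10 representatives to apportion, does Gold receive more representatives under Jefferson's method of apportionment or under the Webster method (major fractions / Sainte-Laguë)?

Jefferson: Gold 0, Amber 6, Silver 4.
Webster: Gold 1, Amber 5, Silver 4.
Gold gets 0 under Jefferson and 1 under Webster.

Webster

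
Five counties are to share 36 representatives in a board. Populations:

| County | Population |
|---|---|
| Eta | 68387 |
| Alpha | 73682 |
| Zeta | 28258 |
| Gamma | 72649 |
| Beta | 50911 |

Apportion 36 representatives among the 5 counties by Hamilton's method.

Total 293887; standard divisor 293887/36 ≈ 8163.528.
Standard quotas: Eta 8.3771, Alpha 9.0258, Zeta 3.4615, Gamma 8.8992, Beta 6.2364.
Lower quotas: Eta 8, Alpha 9, Zeta 3, Gamma 8, Beta 6 (sum 34, leaving 2 seats).
Remainders in descending order: Gamma 0.8992, Zeta 0.4615, Eta 0.3771, Beta 0.2364, Alpha 0.0258.
The surplus seats go to Gamma, Zeta.

Eta 8; Alpha 9; Zeta 4; Gamma 9; Beta 6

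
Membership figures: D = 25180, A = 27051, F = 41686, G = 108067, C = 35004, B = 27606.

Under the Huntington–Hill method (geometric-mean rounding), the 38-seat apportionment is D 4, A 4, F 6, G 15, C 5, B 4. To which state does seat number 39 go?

G

Priority for the next seat is population ÷ (√(s·(s+1))).
Priorities: D 5630.419, A 6048.787, F 6432.289, G 6975.695, C 6390.827, B 6172.889.
Highest priority: G.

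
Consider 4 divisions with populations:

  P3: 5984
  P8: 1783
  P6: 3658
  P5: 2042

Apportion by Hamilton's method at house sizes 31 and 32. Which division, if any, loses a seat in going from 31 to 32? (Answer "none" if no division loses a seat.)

none

At 31 seats: P3 14, P8 4, P6 8, P5 5.
At 32 seats: P3 14, P8 4, P6 9, P5 5.
No division's allocation decreased.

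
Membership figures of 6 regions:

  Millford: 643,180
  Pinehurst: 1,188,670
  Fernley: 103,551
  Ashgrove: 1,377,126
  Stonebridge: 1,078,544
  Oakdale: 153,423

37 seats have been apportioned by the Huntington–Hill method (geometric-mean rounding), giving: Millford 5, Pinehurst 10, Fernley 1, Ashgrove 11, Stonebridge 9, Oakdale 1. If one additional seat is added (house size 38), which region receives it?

Ashgrove

Priority for the next seat is population ÷ (√(s·(s+1))).
Priorities: Millford 117428.065, Pinehurst 113335.238, Fernley 73221.614, Ashgrove 119863.433, Stonebridge 113688.520, Oakdale 108486.444.
Highest priority: Ashgrove.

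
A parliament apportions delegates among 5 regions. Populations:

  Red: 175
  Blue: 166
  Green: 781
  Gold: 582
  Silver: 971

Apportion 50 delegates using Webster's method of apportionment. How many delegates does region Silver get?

18

Standard divisor 2675/50 ≈ 53.5; standard quotas: Red 3.271, Blue 3.103, Green 14.598, Gold 10.879, Silver 18.150.
Rounding to the nearest integer gives Red 3, Blue 3, Green 15, Gold 11, Silver 18 — total 50, matching the house size, so no adjustment is needed.
Silver receives 18.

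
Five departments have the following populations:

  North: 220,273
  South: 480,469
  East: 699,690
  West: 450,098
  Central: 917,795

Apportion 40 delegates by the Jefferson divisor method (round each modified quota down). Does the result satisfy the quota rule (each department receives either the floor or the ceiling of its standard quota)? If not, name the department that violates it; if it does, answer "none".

Standard quotas: North 3.183, South 6.942, East 10.110, West 6.504, Central 13.261.
Jefferson allocation: North 3, South 7, East 10, West 6, Central 14.
Every allocation lies between the lower and upper quota.

none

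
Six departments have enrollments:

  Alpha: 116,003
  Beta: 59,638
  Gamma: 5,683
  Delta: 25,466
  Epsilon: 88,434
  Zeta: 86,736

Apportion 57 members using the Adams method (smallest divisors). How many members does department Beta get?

9

Standard divisor 381960/57 ≈ 6701.053; standard quotas: Alpha 17.311, Beta 8.900, Gamma 0.848, Delta 3.800, Epsilon 13.197, Zeta 12.944.
Rounding up gives 18, 9, 1, 4, 14, 13 = 59 seats, so the divisor must be adjusted.
With modified divisor 7000: modified quotas Alpha 16.572, Beta 8.520, Gamma 0.812, Delta 3.638, Epsilon 12.633, Zeta 12.391.
Rounding up: Alpha 17, Beta 9, Gamma 1, Delta 4, Epsilon 13, Zeta 13 (total 57).
Beta receives 9.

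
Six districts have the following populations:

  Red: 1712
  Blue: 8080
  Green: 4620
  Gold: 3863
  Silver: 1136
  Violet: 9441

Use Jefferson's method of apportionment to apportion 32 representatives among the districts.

Standard divisor 28852/32 ≈ 901.625; standard quotas: Red 1.899, Blue 8.962, Green 5.124, Gold 4.284, Silver 1.260, Violet 10.471.
Rounding down gives 1, 8, 5, 4, 1, 10 = 29 seats, so the divisor must be adjusted.
With modified divisor 830: modified quotas Red 2.063, Blue 9.735, Green 5.566, Gold 4.654, Silver 1.369, Violet 11.375.
Rounding down: Red 2, Blue 9, Green 5, Gold 4, Silver 1, Violet 11 (total 32).

Red=2, Blue=9, Green=5, Gold=4, Silver=1, Violet=11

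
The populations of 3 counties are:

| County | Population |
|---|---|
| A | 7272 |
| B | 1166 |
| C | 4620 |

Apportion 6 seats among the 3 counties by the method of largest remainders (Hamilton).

Standard divisor: 13058 ÷ 6 ≈ 2176.333.
Standard quotas: A 3.3414, B 0.5358, C 2.1228.
Lower quotas: A 3, B 0, C 2 (sum 5, leaving 1 seat).
Remainders in descending order: B 0.5358, A 0.3414, C 0.1228.
Largest remainder: B receives the extra seat.

A: 3, B: 1, C: 2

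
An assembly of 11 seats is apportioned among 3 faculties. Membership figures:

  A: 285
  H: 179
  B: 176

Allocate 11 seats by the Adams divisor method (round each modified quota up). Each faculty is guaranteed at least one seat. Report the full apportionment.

Standard divisor 640/11 ≈ 58.182; standard quotas: A 4.898, H 3.077, B 3.025.
Rounding up gives 5, 4, 4 = 13 seats, so the divisor must be adjusted.
With modified divisor 70: modified quotas A 4.071, H 2.557, B 2.514.
Rounding up: A 5, H 3, B 3 (total 11).

A 5; H 3; B 3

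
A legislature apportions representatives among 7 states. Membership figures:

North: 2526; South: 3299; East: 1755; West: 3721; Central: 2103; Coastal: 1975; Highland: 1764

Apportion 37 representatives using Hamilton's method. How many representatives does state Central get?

5

Standard divisor: 17143 ÷ 37 ≈ 463.324.
Standard quotas: North 5.452, South 7.120, East 3.788, West 8.031, Central 4.539, Coastal 4.263, Highland 3.807.
Lower quotas: North 5, South 7, East 3, West 8, Central 4, Coastal 4, Highland 3 (sum 34, leaving 3 seats).
Remainders in descending order: Highland 0.807, East 0.788, Central 0.539, North 0.452, Coastal 0.263, South 0.120, West 0.031.
Largest remainders: Highland, East, Central receive the extra seats.
Central receives 5.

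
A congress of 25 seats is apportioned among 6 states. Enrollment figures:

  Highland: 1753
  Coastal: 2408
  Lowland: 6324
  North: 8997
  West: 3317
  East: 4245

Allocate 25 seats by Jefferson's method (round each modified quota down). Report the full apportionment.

Highland 1; Coastal 2; Lowland 6; North 9; West 3; East 4

Standard divisor 27044/25 ≈ 1081.76; standard quotas: Highland 1.621, Coastal 2.226, Lowland 5.846, North 8.317, West 3.066, East 3.924.
Rounding down gives 1, 2, 5, 8, 3, 3 = 22 seats, so the divisor must be adjusted.
With modified divisor 950: modified quotas Highland 1.845, Coastal 2.535, Lowland 6.657, North 9.471, West 3.492, East 4.468.
Rounding down: Highland 1, Coastal 2, Lowland 6, North 9, West 3, East 4 (total 25).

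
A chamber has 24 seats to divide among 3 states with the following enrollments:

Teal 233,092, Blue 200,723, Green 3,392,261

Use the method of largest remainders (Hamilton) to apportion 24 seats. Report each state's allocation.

The standard divisor is 3826076/24 ≈ 159419.833.
Standard quotas: Teal 1.4621, Blue 1.2591, Green 21.2788.
Lower quotas: Teal 1, Blue 1, Green 21 (sum 23, leaving 1 seat).
Remainders in descending order: Teal 0.4621, Green 0.2788, Blue 0.2591.
The surplus seat goes to Teal.

Teal 2, Blue 1, Green 21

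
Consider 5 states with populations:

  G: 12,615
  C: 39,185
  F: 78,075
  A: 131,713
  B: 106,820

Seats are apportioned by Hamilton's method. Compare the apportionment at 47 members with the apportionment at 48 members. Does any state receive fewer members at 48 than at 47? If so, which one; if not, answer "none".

At 47 seats: G 1, C 5, F 10, A 17, B 14.
At 48 seats: G 2, C 5, F 10, A 17, B 14.
No state's allocation decreased.

none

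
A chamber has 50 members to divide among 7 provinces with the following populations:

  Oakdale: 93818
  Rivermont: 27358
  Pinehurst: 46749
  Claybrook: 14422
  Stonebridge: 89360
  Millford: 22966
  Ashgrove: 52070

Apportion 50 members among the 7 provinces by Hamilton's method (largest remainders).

Standard divisor: 346743 ÷ 50 ≈ 6934.86.
Standard quotas: Oakdale 13.5285, Rivermont 3.9450, Pinehurst 6.7412, Claybrook 2.0796, Stonebridge 12.8856, Millford 3.3117, Ashgrove 7.5084.
Lower quotas: Oakdale 13, Rivermont 3, Pinehurst 6, Claybrook 2, Stonebridge 12, Millford 3, Ashgrove 7 (sum 46, leaving 4 seats).
Remainders in descending order: Rivermont 0.9450, Stonebridge 0.8856, Pinehurst 0.7412, Oakdale 0.5285, Ashgrove 0.5084, Millford 0.3117, Claybrook 0.0796.
The surplus seats go to Rivermont, Stonebridge, Pinehurst, Oakdale.

Oakdale 14, Rivermont 4, Pinehurst 7, Claybrook 2, Stonebridge 13, Millford 3, Ashgrove 7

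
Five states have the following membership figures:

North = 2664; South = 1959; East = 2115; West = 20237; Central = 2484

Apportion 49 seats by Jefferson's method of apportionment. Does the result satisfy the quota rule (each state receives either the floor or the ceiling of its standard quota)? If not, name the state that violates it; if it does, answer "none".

Standard quotas: North 4.431, South 3.258, East 3.518, West 33.661, Central 4.132.
Jefferson allocation: North 4, South 3, East 3, West 35, Central 4.
West has quota 33.661 (lower 33, upper 34) but receives 35 — outside the quota interval.

West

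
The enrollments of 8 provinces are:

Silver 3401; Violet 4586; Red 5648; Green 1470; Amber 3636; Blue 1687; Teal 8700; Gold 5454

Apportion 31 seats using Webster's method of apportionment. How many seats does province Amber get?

3

Standard divisor 34582/31 ≈ 1115.548; standard quotas: Silver 3.049, Violet 4.111, Red 5.063, Green 1.318, Amber 3.259, Blue 1.512, Teal 7.799, Gold 4.889.
Rounding to the nearest integer gives Silver 3, Violet 4, Red 5, Green 1, Amber 3, Blue 2, Teal 8, Gold 5 — total 31, matching the house size, so no adjustment is needed.
Amber receives 3.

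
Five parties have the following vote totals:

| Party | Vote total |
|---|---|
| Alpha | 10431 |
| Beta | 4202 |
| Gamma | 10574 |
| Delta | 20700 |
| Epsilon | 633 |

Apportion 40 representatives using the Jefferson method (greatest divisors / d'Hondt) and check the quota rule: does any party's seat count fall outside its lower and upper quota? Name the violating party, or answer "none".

Standard quotas: Alpha 8.965, Beta 3.612, Gamma 9.088, Delta 17.791, Epsilon 0.544.
Jefferson allocation: Alpha 9, Beta 3, Gamma 9, Delta 19, Epsilon 0.
Delta has quota 17.791 (lower 17, upper 18) but receives 19 — outside the quota interval.

Delta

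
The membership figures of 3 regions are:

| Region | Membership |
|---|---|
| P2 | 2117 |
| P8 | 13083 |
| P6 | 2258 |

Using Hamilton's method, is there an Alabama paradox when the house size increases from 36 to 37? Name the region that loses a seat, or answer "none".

At 36 seats: P2 4, P8 27, P6 5.
At 37 seats: P2 4, P8 28, P6 5.
No region's allocation decreased.

none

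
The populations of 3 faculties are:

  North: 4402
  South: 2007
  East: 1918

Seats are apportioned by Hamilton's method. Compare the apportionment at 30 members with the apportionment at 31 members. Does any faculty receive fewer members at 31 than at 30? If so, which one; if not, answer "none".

none

At 30 seats: North 16, South 7, East 7.
At 31 seats: North 16, South 8, East 7.
No faculty's allocation decreased.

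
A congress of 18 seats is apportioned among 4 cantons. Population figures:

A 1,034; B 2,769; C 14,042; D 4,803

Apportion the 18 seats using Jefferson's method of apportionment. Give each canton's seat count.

A 0, B 2, C 12, D 4

Standard divisor 22648/18 ≈ 1258.222; standard quotas: A 0.822, B 2.201, C 11.160, D 3.817.
Rounding down gives 0, 2, 11, 3 = 16 seats, so the divisor must be adjusted.
With modified divisor 1100: modified quotas A 0.940, B 2.517, C 12.765, D 4.366.
Rounding down: A 0, B 2, C 12, D 4 (total 18).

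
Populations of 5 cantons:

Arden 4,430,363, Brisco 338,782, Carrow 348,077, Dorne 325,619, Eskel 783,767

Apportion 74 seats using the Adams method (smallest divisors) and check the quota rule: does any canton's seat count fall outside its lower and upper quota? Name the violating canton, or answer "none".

Standard quotas: Arden 52.653, Brisco 4.026, Carrow 4.137, Dorne 3.870, Eskel 9.315.
Adams allocation: Arden 51, Brisco 4, Carrow 5, Dorne 4, Eskel 10.
Arden has quota 52.653 (lower 52, upper 53) but receives 51 — outside the quota interval.

Arden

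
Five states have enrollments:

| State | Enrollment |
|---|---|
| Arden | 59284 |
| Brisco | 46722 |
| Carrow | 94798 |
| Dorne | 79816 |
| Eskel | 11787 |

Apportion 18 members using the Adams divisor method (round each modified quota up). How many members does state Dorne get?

Standard divisor 292407/18 ≈ 16244.833; standard quotas: Arden 3.649, Brisco 2.876, Carrow 5.836, Dorne 4.913, Eskel 0.726.
Rounding up gives 4, 3, 6, 5, 1 = 19 seats, so the divisor must be adjusted.
With modified divisor 19400: modified quotas Arden 3.056, Brisco 2.408, Carrow 4.886, Dorne 4.114, Eskel 0.608.
Rounding up: Arden 4, Brisco 3, Carrow 5, Dorne 5, Eskel 1 (total 18).
Dorne receives 5.

5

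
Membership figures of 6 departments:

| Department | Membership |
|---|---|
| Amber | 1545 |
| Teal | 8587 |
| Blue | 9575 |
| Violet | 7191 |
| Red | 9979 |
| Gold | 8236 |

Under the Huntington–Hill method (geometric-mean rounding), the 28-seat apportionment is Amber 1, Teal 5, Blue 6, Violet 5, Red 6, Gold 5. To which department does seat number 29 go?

Priority for the next seat is population ÷ (√(s·(s+1))).
Priorities: Amber 1092.480, Teal 1567.765, Blue 1477.455, Violet 1312.891, Red 1539.793, Gold 1503.681.
Highest priority: Teal.

Teal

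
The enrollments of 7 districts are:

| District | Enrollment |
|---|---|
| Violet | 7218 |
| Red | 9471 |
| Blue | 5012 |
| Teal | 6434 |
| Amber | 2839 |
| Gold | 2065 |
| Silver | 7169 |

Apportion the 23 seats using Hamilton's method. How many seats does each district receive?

Violet 4, Red 5, Blue 3, Teal 4, Amber 2, Gold 1, Silver 4

Standard divisor: 40208 ÷ 23 ≈ 1748.174.
Standard quotas: Violet 4.1289, Red 5.4177, Blue 2.8670, Teal 3.6804, Amber 1.6240, Gold 1.1812, Silver 4.1009.
Lower quotas: Violet 4, Red 5, Blue 2, Teal 3, Amber 1, Gold 1, Silver 4 (sum 20, leaving 3 seats).
Remainders in descending order: Blue 0.8670, Teal 0.6804, Amber 0.6240, Red 0.4177, Gold 0.1812, Violet 0.1289, Silver 0.1009.
Largest remainders: Blue, Teal, Amber receive the extra seats.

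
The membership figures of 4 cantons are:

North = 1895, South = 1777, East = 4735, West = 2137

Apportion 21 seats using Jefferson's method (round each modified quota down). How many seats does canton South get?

3

Standard divisor 10544/21 ≈ 502.095; standard quotas: North 3.774, South 3.539, East 9.430, West 4.256.
Rounding down gives 3, 3, 9, 4 = 19 seats, so the divisor must be adjusted.
With modified divisor 460: modified quotas North 4.120, South 3.863, East 10.293, West 4.646.
Rounding down: North 4, South 3, East 10, West 4 (total 21).
South receives 3.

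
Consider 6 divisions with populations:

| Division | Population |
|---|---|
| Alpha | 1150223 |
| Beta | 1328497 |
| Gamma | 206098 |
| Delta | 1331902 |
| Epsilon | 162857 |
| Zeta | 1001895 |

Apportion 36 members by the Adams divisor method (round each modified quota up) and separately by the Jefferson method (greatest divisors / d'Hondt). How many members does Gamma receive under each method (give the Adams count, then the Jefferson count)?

2 and 1

Adams: Alpha 8, Beta 9, Gamma 2, Delta 9, Epsilon 1, Zeta 7.
Jefferson: Alpha 8, Beta 9, Gamma 1, Delta 10, Epsilon 1, Zeta 7.
Gamma gets 2 under Adams and 1 under Jefferson.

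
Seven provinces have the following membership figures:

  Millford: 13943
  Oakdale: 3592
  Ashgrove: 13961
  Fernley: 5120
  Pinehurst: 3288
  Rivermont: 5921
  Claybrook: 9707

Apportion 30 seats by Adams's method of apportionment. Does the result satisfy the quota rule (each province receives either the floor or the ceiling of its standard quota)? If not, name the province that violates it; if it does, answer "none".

Standard quotas: Millford 7.532, Oakdale 1.941, Ashgrove 7.542, Fernley 2.766, Pinehurst 1.776, Rivermont 3.199, Claybrook 5.244.
Adams allocation: Millford 7, Oakdale 2, Ashgrove 8, Fernley 3, Pinehurst 2, Rivermont 3, Claybrook 5.
Every allocation lies between the lower and upper quota.

none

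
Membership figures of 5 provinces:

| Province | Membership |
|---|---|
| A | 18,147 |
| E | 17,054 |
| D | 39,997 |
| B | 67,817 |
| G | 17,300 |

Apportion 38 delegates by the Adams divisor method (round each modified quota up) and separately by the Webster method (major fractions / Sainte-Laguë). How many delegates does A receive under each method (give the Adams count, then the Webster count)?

Adams: A 5, E 4, D 9, B 16, G 4.
Webster: A 4, E 4, D 10, B 16, G 4.
A gets 5 under Adams and 4 under Webster.

5 and 4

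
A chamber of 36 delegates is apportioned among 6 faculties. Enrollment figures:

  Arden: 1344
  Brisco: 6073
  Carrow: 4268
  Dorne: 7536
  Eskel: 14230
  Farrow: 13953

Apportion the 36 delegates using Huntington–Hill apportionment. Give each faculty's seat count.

With divisor 1344: modified quotas Arden 1.000, Brisco 4.519, Carrow 3.176, Dorne 5.607, Eskel 10.588, Farrow 10.382.
Geometric-mean thresholds: Arden √(1·2)=1.414, Brisco √(4·5)=4.472, Carrow √(3·4)=3.464, Dorne √(5·6)=5.477, Eskel √(10·11)=10.488, Farrow √(10·11)=10.488.
Each quota rounded against its threshold gives Arden 1, Brisco 5, Carrow 3, Dorne 6, Eskel 11, Farrow 10 (total 36).

Arden 1; Brisco 5; Carrow 3; Dorne 6; Eskel 11; Farrow 10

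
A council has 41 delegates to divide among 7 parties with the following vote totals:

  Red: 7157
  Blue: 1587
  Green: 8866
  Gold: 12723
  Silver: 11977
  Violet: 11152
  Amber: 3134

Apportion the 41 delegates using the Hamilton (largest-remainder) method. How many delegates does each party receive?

The standard divisor is 56596/41 ≈ 1380.39.
Standard quotas: Red 5.1848, Blue 1.1497, Green 6.4228, Gold 9.2170, Silver 8.6765, Violet 8.0789, Amber 2.2704.
Lower quotas: Red 5, Blue 1, Green 6, Gold 9, Silver 8, Violet 8, Amber 2 (sum 39, leaving 2 seats).
Remainders in descending order: Silver 0.6765, Green 0.4228, Amber 0.2704, Gold 0.2170, Red 0.1848, Blue 0.1497, Violet 0.0789.
Largest remainders: Silver, Green receive the extra seats.

Red 5, Blue 1, Green 7, Gold 9, Silver 9, Violet 8, Amber 2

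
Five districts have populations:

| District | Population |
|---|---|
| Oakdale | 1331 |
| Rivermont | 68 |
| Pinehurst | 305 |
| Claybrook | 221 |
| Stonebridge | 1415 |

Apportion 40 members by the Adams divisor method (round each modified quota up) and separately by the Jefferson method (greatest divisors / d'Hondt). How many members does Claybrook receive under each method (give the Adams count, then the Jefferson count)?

3 and 2

Adams: Oakdale 16, Rivermont 1, Pinehurst 4, Claybrook 3, Stonebridge 16.
Jefferson: Oakdale 17, Rivermont 0, Pinehurst 3, Claybrook 2, Stonebridge 18.
Claybrook gets 3 under Adams and 2 under Jefferson.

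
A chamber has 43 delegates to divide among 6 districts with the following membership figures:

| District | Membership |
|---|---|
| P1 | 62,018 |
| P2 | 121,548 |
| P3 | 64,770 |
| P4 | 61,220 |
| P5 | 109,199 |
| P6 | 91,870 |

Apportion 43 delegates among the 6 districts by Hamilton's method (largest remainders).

P1: 5; P2: 10; P3: 6; P4: 5; P5: 9; P6: 8

Total 510625; standard divisor 510625/43 = 11875.
Standard quotas: P1 5.2226, P2 10.2356, P3 5.4543, P4 5.1554, P5 9.1957, P6 7.7364.
Lower quotas: P1 5, P2 10, P3 5, P4 5, P5 9, P6 7 (sum 41, leaving 2 seats).
Remainders in descending order: P6 0.7364, P3 0.4543, P2 0.2356, P1 0.2226, P5 0.1957, P4 0.1554.
Largest remainders: P6, P3 receive the extra seats.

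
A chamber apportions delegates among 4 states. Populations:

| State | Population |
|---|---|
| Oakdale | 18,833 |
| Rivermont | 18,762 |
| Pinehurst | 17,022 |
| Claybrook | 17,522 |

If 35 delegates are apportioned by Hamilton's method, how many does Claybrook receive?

9

Total 72139; standard divisor 72139/35 ≈ 2061.114.
Standard quotas: Oakdale 9.1373, Rivermont 9.1028, Pinehurst 8.2586, Claybrook 8.5012.
Lower quotas: Oakdale 9, Rivermont 9, Pinehurst 8, Claybrook 8 (sum 34, leaving 1 seat).
Remainders in descending order: Claybrook 0.5012, Pinehurst 0.2586, Oakdale 0.1373, Rivermont 0.1028.
The surplus seat goes to Claybrook.
Claybrook receives 9.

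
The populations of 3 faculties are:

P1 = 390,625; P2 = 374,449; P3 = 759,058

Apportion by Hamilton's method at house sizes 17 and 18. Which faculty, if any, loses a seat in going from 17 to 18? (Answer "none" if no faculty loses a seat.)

none

At 17 seats: P1 4, P2 4, P3 9.
At 18 seats: P1 5, P2 4, P3 9.
No faculty's allocation decreased.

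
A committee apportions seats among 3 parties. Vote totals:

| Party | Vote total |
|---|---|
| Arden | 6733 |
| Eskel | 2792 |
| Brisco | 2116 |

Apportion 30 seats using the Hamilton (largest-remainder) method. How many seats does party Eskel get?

7

Standard divisor: 11641 ÷ 30 ≈ 388.033.
Standard quotas: Arden 17.3516, Eskel 7.1953, Brisco 5.4531.
Lower quotas: Arden 17, Eskel 7, Brisco 5 (sum 29, leaving 1 seat).
Remainders in descending order: Brisco 0.4531, Arden 0.3516, Eskel 0.1953.
The surplus seat goes to Brisco.
Eskel receives 7.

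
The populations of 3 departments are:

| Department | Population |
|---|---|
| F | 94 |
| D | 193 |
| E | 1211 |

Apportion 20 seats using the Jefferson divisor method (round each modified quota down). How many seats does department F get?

1

Standard divisor 1498/20 ≈ 74.9; standard quotas: F 1.255, D 2.577, E 16.168.
Rounding down gives 1, 2, 16 = 19 seats, so the divisor must be adjusted.
With modified divisor 70: modified quotas F 1.343, D 2.757, E 17.300.
Rounding down: F 1, D 2, E 17 (total 20).
F receives 1.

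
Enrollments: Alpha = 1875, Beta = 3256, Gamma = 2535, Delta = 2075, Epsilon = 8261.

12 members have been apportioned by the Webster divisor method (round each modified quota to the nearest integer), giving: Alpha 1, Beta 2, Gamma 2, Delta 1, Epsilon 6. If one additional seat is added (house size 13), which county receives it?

Delta

Priority for the next seat is population ÷ (current seats + 0.5).
Priorities: Alpha 1250.000, Beta 1302.400, Gamma 1014.000, Delta 1383.333, Epsilon 1270.923.
Highest priority: Delta.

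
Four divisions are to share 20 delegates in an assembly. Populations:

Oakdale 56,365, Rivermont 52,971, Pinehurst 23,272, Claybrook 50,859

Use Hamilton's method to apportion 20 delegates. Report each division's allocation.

Oakdale=6, Rivermont=6, Pinehurst=2, Claybrook=6

Standard divisor: 183467 ÷ 20 ≈ 9173.35.
Standard quotas: Oakdale 6.1444, Rivermont 5.7744, Pinehurst 2.5369, Claybrook 5.5442.
Lower quotas: Oakdale 6, Rivermont 5, Pinehurst 2, Claybrook 5 (sum 18, leaving 2 seats).
Remainders in descending order: Rivermont 0.7744, Claybrook 0.5442, Pinehurst 0.5369, Oakdale 0.1444.
The surplus seats go to Rivermont, Claybrook.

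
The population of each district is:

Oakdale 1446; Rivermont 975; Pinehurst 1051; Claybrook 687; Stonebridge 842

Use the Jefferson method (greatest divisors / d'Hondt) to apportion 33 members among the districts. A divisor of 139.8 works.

Oakdale: 10, Rivermont: 6, Pinehurst: 7, Claybrook: 4, Stonebridge: 6

With modified divisor 139.8: modified quotas Oakdale 10.343, Rivermont 6.974, Pinehurst 7.518, Claybrook 4.914, Stonebridge 6.023.
Rounding down: Oakdale 10, Rivermont 6, Pinehurst 7, Claybrook 4, Stonebridge 6 (total 33).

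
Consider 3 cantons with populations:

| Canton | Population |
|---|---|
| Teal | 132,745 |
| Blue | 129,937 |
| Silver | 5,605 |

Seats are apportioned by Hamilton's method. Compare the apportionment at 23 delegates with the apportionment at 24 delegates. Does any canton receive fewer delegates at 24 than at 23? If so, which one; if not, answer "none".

At 23 seats: Teal 11, Blue 11, Silver 1.
At 24 seats: Teal 12, Blue 12, Silver 0.
Silver drops from 1 to 0.

Silver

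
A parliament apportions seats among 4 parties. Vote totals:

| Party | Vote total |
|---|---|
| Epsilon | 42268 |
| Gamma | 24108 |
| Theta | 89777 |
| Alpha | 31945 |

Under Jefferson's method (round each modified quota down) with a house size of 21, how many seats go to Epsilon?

Standard divisor 188098/21 ≈ 8957.048; standard quotas: Epsilon 4.719, Gamma 2.692, Theta 10.023, Alpha 3.566.
Rounding down gives 4, 2, 10, 3 = 19 seats, so the divisor must be adjusted.
With modified divisor 8100: modified quotas Epsilon 5.218, Gamma 2.976, Theta 11.084, Alpha 3.944.
Rounding down: Epsilon 5, Gamma 2, Theta 11, Alpha 3 (total 21).
Epsilon receives 5.

5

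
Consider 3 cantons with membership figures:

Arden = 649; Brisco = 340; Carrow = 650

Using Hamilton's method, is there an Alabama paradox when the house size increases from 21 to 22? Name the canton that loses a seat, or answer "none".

Brisco

At 21 seats: Arden 8, Brisco 5, Carrow 8.
At 22 seats: Arden 9, Brisco 4, Carrow 9.
Brisco drops from 5 to 4.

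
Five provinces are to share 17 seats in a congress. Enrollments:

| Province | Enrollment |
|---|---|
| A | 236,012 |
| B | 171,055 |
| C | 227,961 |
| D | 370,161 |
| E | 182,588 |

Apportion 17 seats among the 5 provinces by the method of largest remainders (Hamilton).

Standard divisor: 1187777 ÷ 17 ≈ 69869.235.
Standard quotas: A 3.3779, B 2.4482, C 3.2627, D 5.2979, E 2.6133.
Lower quotas: A 3, B 2, C 3, D 5, E 2 (sum 15, leaving 2 seats).
Remainders in descending order: E 0.6133, B 0.4482, A 0.3779, D 0.2979, C 0.2627.
Largest remainders: E, B receive the extra seats.

A 3, B 3, C 3, D 5, E 3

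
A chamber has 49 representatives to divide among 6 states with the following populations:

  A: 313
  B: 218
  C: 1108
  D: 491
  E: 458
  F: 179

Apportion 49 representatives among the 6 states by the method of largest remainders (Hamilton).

Standard divisor: 2767 ÷ 49 ≈ 56.469.
Standard quotas: A 5.543, B 3.860, C 19.621, D 8.695, E 8.111, F 3.170.
Lower quotas: A 5, B 3, C 19, D 8, E 8, F 3 (sum 46, leaving 3 seats).
Remainders in descending order: B 0.860, D 0.695, C 0.621, A 0.543, F 0.170, E 0.111.
The surplus seats go to B, D, C.

A 5, B 4, C 20, D 9, E 8, F 3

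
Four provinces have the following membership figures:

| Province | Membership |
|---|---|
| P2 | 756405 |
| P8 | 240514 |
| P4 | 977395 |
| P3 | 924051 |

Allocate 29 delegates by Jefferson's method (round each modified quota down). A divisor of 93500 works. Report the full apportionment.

P2 8, P8 2, P4 10, P3 9

With modified divisor 93500: modified quotas P2 8.090, P8 2.572, P4 10.453, P3 9.883.
Rounding down: P2 8, P8 2, P4 10, P3 9 (total 29).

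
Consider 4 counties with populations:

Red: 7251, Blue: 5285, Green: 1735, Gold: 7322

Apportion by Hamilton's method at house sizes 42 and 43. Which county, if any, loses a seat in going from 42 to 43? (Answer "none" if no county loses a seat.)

Green

At 42 seats: Red 14, Blue 10, Green 4, Gold 14.
At 43 seats: Red 14, Blue 11, Green 3, Gold 15.
Green drops from 4 to 3.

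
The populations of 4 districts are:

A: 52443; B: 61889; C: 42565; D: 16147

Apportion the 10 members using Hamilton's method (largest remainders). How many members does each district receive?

Standard divisor: 173044 ÷ 10 ≈ 17304.4.
Standard quotas: A 3.0306, B 3.5765, C 2.4598, D 0.9331.
Lower quotas: A 3, B 3, C 2, D 0 (sum 8, leaving 2 seats).
Remainders in descending order: D 0.9331, B 0.5765, C 0.4598, A 0.0306.
Largest remainders: D, B receive the extra seats.

A: 3, B: 4, C: 2, D: 1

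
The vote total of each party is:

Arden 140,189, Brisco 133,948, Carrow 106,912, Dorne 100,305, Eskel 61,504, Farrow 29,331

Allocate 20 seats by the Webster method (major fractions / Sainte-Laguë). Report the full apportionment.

Arden 5, Brisco 5, Carrow 4, Dorne 3, Eskel 2, Farrow 1

Standard divisor 572189/20 ≈ 28609.45; standard quotas: Arden 4.900, Brisco 4.682, Carrow 3.737, Dorne 3.506, Eskel 2.150, Farrow 1.025.
Rounding to the nearest integer gives 5, 5, 4, 4, 2, 1 = 21 seats, so the divisor must be adjusted.
With modified divisor 29200: modified quotas Arden 4.801, Brisco 4.587, Carrow 3.661, Dorne 3.435, Eskel 2.106, Farrow 1.004.
Rounding to the nearest integer: Arden 5, Brisco 5, Carrow 4, Dorne 3, Eskel 2, Farrow 1 (total 20).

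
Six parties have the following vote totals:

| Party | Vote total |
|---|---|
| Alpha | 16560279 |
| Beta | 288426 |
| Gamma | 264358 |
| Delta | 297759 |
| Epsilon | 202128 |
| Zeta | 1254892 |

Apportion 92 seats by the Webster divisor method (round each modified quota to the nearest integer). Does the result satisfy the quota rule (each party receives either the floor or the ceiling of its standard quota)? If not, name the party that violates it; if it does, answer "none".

Standard quotas: Alpha 80.748, Beta 1.406, Gamma 1.289, Delta 1.452, Epsilon 0.986, Zeta 6.119.
Webster allocation: Alpha 82, Beta 1, Gamma 1, Delta 1, Epsilon 1, Zeta 6.
Alpha has quota 80.748 (lower 80, upper 81) but receives 82 — outside the quota interval.

Alpha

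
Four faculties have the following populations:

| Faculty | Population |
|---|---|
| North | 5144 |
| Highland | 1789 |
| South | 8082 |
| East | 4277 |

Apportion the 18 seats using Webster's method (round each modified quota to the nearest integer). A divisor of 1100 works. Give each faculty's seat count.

North 5; Highland 2; South 7; East 4

With modified divisor 1100: modified quotas North 4.676, Highland 1.626, South 7.347, East 3.888.
Rounding to the nearest integer: North 5, Highland 2, South 7, East 4 (total 18).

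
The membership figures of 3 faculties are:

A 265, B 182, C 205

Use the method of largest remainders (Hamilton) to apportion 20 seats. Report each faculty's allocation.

Standard divisor: 652 ÷ 20 ≈ 32.6.
Standard quotas: A 8.129, B 5.583, C 6.288.
Lower quotas: A 8, B 5, C 6 (sum 19, leaving 1 seat).
Remainders in descending order: B 0.583, C 0.288, A 0.129.
Largest remainder: B receives the extra seat.

A: 8, B: 6, C: 6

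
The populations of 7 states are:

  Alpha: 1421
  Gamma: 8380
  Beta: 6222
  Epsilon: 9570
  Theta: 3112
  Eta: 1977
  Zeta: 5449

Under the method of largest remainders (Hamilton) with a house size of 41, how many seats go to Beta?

Total 36131; standard divisor 36131/41 ≈ 881.244.
Standard quotas: Alpha 1.6125, Gamma 9.5093, Beta 7.0605, Epsilon 10.8596, Theta 3.5314, Eta 2.2434, Zeta 6.1833.
Lower quotas: Alpha 1, Gamma 9, Beta 7, Epsilon 10, Theta 3, Eta 2, Zeta 6 (sum 38, leaving 3 seats).
Remainders in descending order: Epsilon 0.8596, Alpha 0.6125, Theta 0.5314, Gamma 0.5093, Eta 0.2434, Zeta 0.1833, Beta 0.0605.
Largest remainders: Epsilon, Alpha, Theta receive the extra seats.
Beta receives 7.

7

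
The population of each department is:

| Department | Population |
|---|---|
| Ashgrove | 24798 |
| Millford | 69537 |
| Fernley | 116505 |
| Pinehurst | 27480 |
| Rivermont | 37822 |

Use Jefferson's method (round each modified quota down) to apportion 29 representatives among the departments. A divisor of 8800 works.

Ashgrove 2; Millford 7; Fernley 13; Pinehurst 3; Rivermont 4

With modified divisor 8800: modified quotas Ashgrove 2.818, Millford 7.902, Fernley 13.239, Pinehurst 3.123, Rivermont 4.298.
Rounding down: Ashgrove 2, Millford 7, Fernley 13, Pinehurst 3, Rivermont 4 (total 29).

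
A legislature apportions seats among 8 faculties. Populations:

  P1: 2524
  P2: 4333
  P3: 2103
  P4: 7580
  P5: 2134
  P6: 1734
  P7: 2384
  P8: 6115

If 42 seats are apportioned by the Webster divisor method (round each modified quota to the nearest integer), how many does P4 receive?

11

Standard divisor 28907/42 ≈ 688.262; standard quotas: P1 3.667, P2 6.296, P3 3.056, P4 11.013, P5 3.101, P6 2.519, P7 3.464, P8 8.885.
Rounding to the nearest integer gives P1 4, P2 6, P3 3, P4 11, P5 3, P6 3, P7 3, P8 9 — total 42, matching the house size, so no adjustment is needed.
P4 receives 11.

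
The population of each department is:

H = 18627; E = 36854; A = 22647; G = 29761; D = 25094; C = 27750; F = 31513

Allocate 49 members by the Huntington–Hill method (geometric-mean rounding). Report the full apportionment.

With divisor 3931: modified quotas H 4.738, E 9.375, A 5.761, G 7.571, D 6.384, C 7.059, F 8.017.
Geometric-mean thresholds: H √(4·5)=4.472, E √(9·10)=9.487, A √(5·6)=5.477, G √(7·8)=7.483, D √(6·7)=6.481, C √(7·8)=7.483, F √(8·9)=8.485.
Each quota rounded against its threshold gives H 5, E 9, A 6, G 8, D 6, C 7, F 8 (total 49).

H=5, E=9, A=6, G=8, D=6, C=7, F=8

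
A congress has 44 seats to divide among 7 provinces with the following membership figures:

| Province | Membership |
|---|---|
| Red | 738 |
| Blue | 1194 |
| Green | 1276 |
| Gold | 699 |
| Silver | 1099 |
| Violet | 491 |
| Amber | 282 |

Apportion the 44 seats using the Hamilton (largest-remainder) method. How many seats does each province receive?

Total 5779; standard divisor 5779/44 ≈ 131.341.
Standard quotas: Red 5.619, Blue 9.091, Green 9.715, Gold 5.322, Silver 8.368, Violet 3.738, Amber 2.147.
Lower quotas: Red 5, Blue 9, Green 9, Gold 5, Silver 8, Violet 3, Amber 2 (sum 41, leaving 3 seats).
Remainders in descending order: Violet 0.738, Green 0.715, Red 0.619, Silver 0.368, Gold 0.322, Amber 0.147, Blue 0.091.
Largest remainders: Violet, Green, Red receive the extra seats.

Red: 6; Blue: 9; Green: 10; Gold: 5; Silver: 8; Violet: 4; Amber: 2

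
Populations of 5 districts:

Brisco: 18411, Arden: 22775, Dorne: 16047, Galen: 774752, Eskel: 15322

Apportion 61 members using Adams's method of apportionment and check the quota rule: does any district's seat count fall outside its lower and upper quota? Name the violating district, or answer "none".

Standard quotas: Brisco 1.325, Arden 1.640, Dorne 1.155, Galen 55.777, Eskel 1.103.
Adams allocation: Brisco 2, Arden 2, Dorne 2, Galen 53, Eskel 2.
Galen has quota 55.777 (lower 55, upper 56) but receives 53 — outside the quota interval.

Galen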